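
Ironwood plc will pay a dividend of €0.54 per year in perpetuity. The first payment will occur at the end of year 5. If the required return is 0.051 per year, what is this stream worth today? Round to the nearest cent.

€8.68

Value at end of year 4: C / r = €0.54 / 0.051 = €10.5882
Discount to today: PV = €10.5882 / (1 + 0.051)^4 = €10.5882 / 1.220143 = €8.68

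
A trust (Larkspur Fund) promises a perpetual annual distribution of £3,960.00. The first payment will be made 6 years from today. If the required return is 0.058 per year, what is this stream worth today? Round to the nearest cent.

Value at end of year 5: C / r = £3,960.00 / 0.058 = £68,275.8621
Discount to today: PV = £68,275.8621 / (1 + 0.058)^5 = £68,275.8621 / 1.325648 = £51,503.75

£51503.75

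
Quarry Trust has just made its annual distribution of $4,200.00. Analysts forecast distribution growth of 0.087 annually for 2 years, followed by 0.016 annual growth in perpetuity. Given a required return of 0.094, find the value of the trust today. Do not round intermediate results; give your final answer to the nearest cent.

$62329.38

D_1 = 4565.40000
D_2 = 4962.58980
Terminal value at year 2: TV = D_2×(1+g_2)/(r−g_2) = 5041.99124/0.078 = 64640.91329
P_0 = D_1/(1+r)^1 + D_2/(1+r)^2 + TV/(1+r)^2
    = 4173.12614 + 4146.42424 + 54009.83367 = 62329.38405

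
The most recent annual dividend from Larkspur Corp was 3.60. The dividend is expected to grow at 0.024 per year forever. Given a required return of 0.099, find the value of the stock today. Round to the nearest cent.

49.15

D₁ = D₀ × (1 + g) = 3.60 × 1.024 = 3.6864
Growing perpetuity: P = D₁ / (r − g) = 3.6864 / (0.099 − 0.024) = 49.15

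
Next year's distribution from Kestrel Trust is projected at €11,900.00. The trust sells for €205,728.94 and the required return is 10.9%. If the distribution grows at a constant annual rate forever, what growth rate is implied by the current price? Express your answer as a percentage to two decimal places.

P = D₁/(r−g) ⇒ g = r − D₁/P = 0.109 − €11,900.00/€205,728.94 = 0.051157

5.12%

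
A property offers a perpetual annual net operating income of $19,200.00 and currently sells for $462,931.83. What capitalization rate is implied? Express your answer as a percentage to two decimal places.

4.15%

P = C/r ⇒ r = C/P = $19,200.00/$462,931.83 = 0.041475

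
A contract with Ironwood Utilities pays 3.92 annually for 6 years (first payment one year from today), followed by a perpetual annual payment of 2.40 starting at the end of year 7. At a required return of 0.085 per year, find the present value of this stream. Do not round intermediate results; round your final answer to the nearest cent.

35.16

PV of 6-year annuity: 3.92 × [1 − (1+0.085)^−6] / 0.085 = 17.85006
Perpetuity value at year 6: 2.40 / 0.085 = 28.23529
PV of perpetuity: 28.23529 / (1+0.085)^6 = 17.30668
Total PV = 17.85006 + 17.30668 = 35.15675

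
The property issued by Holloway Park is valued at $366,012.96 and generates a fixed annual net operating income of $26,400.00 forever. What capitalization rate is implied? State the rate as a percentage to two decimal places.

P = C/r ⇒ r = C/P = $26,400.00/$366,012.96 = 0.072129

7.21%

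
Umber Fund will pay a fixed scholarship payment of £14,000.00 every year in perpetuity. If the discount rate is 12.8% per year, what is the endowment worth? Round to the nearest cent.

£109375.00

Level perpetuity: PV = C / r = £14,000.00 / 0.128 = £109,375.00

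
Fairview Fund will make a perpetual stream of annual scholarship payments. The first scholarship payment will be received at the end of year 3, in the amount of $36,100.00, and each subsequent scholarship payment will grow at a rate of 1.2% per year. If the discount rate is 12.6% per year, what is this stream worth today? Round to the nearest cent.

$249761.54

Value at end of year 2: C₁ / (r − g) = $36,100.00 / (0.126 − 0.012) = $316,666.6667
Discount to today: PV = $316,666.6667 / (1 + 0.126)^2 = $316,666.6667 / 1.267876 = $249,761.54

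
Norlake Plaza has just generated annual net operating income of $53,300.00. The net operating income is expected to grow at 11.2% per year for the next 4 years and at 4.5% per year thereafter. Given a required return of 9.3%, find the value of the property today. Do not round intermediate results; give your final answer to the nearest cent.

$1465827.11

D_1 = 59269.60000
D_2 = 65907.79520
D_3 = 73289.46826
D_4 = 81497.88871
Terminal value at year 4: TV = D_4×(1+g_2)/(r−g_2) = 85165.29370/0.048 = 1774276.95208
P_0 = D_1/(1+r)^1 + D_2/(1+r)^2 + D_3/(1+r)^3 + D_4/(1+r)^4 + TV/(1+r)^4
    = 54226.53248 + 55169.17120 + 56128.19613 + 57103.89213 + 1243199.31821 = 1465827.11014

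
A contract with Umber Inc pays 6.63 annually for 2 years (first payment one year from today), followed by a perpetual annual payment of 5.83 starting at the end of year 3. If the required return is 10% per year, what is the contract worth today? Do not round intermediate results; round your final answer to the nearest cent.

PV of 2-year annuity: 6.63 × [1 − (1+0.1)^−2] / 0.1 = 11.50661
Perpetuity value at year 2: 5.83 / 0.1 = 58.30000
PV of perpetuity: 58.30000 / (1+0.1)^2 = 48.18182
Total PV = 11.50661 + 48.18182 = 59.68843

59.69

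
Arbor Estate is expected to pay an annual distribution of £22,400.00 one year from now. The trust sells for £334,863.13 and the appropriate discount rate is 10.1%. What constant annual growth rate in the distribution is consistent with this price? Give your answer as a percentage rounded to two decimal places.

3.41%

P = D₁/(r−g) ⇒ g = r − D₁/P = 0.101 − £22,400.00/£334,863.13 = 0.034107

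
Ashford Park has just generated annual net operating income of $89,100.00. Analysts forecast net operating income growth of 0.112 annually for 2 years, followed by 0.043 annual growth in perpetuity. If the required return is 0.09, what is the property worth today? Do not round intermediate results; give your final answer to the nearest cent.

D_1 = 99079.20000
D_2 = 110176.07040
Terminal value at year 2: TV = D_2×(1+g_2)/(r−g_2) = 114913.64143/0.047 = 2444971.09420
P_0 = D_1/(1+r)^1 + D_2/(1+r)^2 + TV/(1+r)^2
    = 90898.34862 + 92732.99419 + 2057883.25410 = 2241514.59692

$2241514.60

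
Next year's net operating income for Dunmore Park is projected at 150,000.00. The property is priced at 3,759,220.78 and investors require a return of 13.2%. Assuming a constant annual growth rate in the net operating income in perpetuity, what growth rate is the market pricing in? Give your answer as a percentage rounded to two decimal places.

P = D₁/(r−g) ⇒ g = r − D₁/P = 0.132 − 150,000.00/3,759,220.78 = 0.092098

9.21%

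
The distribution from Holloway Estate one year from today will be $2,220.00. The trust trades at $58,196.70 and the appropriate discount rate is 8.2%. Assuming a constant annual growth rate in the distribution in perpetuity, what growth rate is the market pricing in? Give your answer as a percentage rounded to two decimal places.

P = D₁/(r−g) ⇒ g = r − D₁/P = 0.082 − $2,220.00/$58,196.70 = 0.043854

4.39%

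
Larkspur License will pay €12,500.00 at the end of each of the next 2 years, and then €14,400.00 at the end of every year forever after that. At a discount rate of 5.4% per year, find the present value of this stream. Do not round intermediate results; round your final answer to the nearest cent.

PV of 2-year annuity: €12,500.00 × [1 − (1+0.054)^−2] / 0.054 = 23111.55839
Perpetuity value at year 2: €14,400.00 / 0.054 = 266666.66667
PV of perpetuity: 266666.66667 / (1+0.054)^2 = 240042.15140
Total PV = 23111.55839 + 240042.15140 = 263153.70979

€263153.71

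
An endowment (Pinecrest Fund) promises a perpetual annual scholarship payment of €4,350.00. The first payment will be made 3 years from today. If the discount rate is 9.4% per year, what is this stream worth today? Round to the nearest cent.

Value at end of year 2: C / r = €4,350.00 / 0.094 = €46,276.5957
Discount to today: PV = €46,276.5957 / (1 + 0.094)^2 = €46,276.5957 / 1.196836 = €38,665.78

€38665.78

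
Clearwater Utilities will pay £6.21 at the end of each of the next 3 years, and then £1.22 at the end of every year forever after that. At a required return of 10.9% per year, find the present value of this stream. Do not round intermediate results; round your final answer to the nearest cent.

PV of 3-year annuity: £6.21 × [1 − (1+0.109)^−3] / 0.109 = 15.20190
Perpetuity value at year 3: £1.22 / 0.109 = 11.19266
PV of perpetuity: 11.19266 / (1+0.109)^3 = 8.20614
Total PV = 15.20190 + 8.20614 = 23.40804

£23.41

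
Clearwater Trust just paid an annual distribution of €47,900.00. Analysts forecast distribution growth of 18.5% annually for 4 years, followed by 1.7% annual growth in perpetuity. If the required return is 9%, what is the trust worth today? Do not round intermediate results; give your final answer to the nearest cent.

€1169330.24

D_1 = 56761.50000
D_2 = 67262.37750
D_3 = 79705.91734
D_4 = 94451.51204
Terminal value at year 4: TV = D_4×(1+g_2)/(r−g_2) = 96057.18775/0.073 = 1315851.88698
P_0 = D_1/(1+r)^1 + D_2/(1+r)^2 + D_3/(1+r)^3 + D_4/(1+r)^4 + TV/(1+r)^4
    = 52074.77064 + 56613.39744 + 61547.59263 + 66911.83236 + 932182.65077 = 1169330.24384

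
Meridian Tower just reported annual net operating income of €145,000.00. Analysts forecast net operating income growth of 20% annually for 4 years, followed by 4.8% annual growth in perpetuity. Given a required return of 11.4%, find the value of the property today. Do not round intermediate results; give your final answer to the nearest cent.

D_1 = 174000.00000
D_2 = 208800.00000
D_3 = 250560.00000
D_4 = 300672.00000
Terminal value at year 4: TV = D_4×(1+g_2)/(r−g_2) = 315104.25600/0.066 = 4774306.90909
P_0 = D_1/(1+r)^1 + D_2/(1+r)^2 + D_3/(1+r)^3 + D_4/(1+r)^4 + TV/(1+r)^4
    = 156193.89587 + 168251.95246 + 181240.88237 + 195232.54833 + 3100056.22198 = 3800975.50101

€3800975.50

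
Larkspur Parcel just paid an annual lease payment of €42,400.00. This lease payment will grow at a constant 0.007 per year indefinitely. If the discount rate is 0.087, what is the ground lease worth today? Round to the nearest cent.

D₁ = D₀ × (1 + g) = €42,400.00 × 1.007 = €42,696.8000
Growing perpetuity: P = D₁ / (r − g) = €42,696.8000 / (0.087 − 0.007) = €533,710.00

€533710.00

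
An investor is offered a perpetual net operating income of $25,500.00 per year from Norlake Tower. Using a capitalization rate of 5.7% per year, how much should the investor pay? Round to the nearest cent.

$447368.42

Level perpetuity: PV = C / r = $25,500.00 / 0.057 = $447,368.42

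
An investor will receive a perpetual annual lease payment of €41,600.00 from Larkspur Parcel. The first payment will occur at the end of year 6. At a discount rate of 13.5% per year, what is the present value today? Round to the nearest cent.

Value at end of year 5: C / r = €41,600.00 / 0.135 = €308,148.1481
Discount to today: PV = €308,148.1481 / (1 + 0.135)^5 = €308,148.1481 / 1.883559 = €163,598.85

€163598.85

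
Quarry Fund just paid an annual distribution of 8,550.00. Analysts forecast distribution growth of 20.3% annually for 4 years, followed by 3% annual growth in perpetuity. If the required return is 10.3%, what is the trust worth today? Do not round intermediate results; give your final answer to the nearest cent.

213389.71

D_1 = 10285.65000
D_2 = 12373.63695
D_3 = 14885.48525
D_4 = 17907.23876
Terminal value at year 4: TV = D_4×(1+g_2)/(r−g_2) = 18444.45592/0.073 = 252663.77972
P_0 = D_1/(1+r)^1 + D_2/(1+r)^2 + D_3/(1+r)^3 + D_4/(1+r)^4 + TV/(1+r)^4
    = 9325.15866 + 10170.59462 + 11092.67935 + 12098.36198 + 170702.91560 = 213389.71021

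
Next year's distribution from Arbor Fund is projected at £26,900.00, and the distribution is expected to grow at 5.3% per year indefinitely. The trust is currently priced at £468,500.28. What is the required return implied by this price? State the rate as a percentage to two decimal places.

11.04%

P = D₁/(r − g) ⇒ r = D₁/P + g = £26,900.0000/£468,500.28 + 0.053 = 0.057417 + 0.053 = 0.110417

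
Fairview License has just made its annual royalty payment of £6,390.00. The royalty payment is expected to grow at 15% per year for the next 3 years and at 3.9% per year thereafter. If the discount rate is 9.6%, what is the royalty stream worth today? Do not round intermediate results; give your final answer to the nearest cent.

£155677.93

D_1 = 7348.50000
D_2 = 8450.77500
D_3 = 9718.39125
Terminal value at year 3: TV = D_3×(1+g_2)/(r−g_2) = 10097.40851/0.057 = 177147.51770
P_0 = D_1/(1+r)^1 + D_2/(1+r)^2 + D_3/(1+r)^3 + TV/(1+r)^3
    = 6704.83577 + 7035.18351 + 7381.80752 + 134556.10548 = 155677.93228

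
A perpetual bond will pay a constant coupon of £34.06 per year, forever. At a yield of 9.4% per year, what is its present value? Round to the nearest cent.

£362.34

Level perpetuity: PV = C / r = £34.06 / 0.094 = £362.34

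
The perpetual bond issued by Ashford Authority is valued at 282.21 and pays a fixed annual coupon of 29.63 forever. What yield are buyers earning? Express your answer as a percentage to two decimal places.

P = C/r ⇒ r = C/P = 29.63/282.21 = 0.104993

10.50%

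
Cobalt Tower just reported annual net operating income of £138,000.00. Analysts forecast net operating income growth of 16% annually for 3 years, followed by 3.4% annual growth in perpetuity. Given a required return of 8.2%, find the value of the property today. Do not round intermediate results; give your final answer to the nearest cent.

£4139724.96

D_1 = 160080.00000
D_2 = 185692.80000
D_3 = 215403.64800
Terminal value at year 3: TV = D_3×(1+g_2)/(r−g_2) = 222727.37203/0.048 = 4640153.58400
P_0 = D_1/(1+r)^1 + D_2/(1+r)^2 + D_3/(1+r)^3 + TV/(1+r)^3
    = 147948.24399 + 158613.64421 + 170047.89952 + 3663115.16880 = 4139724.95652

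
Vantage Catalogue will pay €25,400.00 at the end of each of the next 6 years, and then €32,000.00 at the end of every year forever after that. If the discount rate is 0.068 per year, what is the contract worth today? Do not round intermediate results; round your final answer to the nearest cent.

PV of 6-year annuity: €25,400.00 × [1 − (1+0.068)^−6] / 0.068 = 121821.25593
Perpetuity value at year 6: €32,000.00 / 0.068 = 470588.23529
PV of perpetuity: 470588.23529 / (1+0.068)^6 = 317112.63727
Total PV = 121821.25593 + 317112.63727 = 438933.89320

€438933.89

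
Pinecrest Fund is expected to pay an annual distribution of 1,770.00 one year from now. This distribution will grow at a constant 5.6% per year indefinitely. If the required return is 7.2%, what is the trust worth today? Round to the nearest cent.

Growing perpetuity: P = D₁ / (r − g) = 1,770.0000 / (0.072 − 0.056) = 110,625.00

110625.00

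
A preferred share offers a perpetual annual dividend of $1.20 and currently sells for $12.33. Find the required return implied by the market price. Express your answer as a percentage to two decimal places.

9.73%

P = C/r ⇒ r = C/P = $1.20/$12.33 = 0.097324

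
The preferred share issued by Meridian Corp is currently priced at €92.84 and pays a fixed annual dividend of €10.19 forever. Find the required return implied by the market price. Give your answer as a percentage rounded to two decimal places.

P = C/r ⇒ r = C/P = €10.19/€92.84 = 0.109759

10.98%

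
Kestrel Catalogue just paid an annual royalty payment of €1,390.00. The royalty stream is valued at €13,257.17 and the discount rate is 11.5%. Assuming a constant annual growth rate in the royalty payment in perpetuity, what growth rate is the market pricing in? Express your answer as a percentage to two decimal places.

P = D₀(1+g)/(r−g) ⇒ P(r−g) = D₀(1+g) ⇒ g(P+D₀) = P·r − D₀
g = (P·r − D₀)/(P + D₀) = (€13,257.17×0.115 − €1,390.00) / (€13,257.17 + €1,390.00) = 0.009188

0.92%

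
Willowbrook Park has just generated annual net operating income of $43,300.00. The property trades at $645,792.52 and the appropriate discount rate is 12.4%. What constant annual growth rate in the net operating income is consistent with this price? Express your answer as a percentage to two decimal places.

P = D₀(1+g)/(r−g) ⇒ P(r−g) = D₀(1+g) ⇒ g(P+D₀) = P·r − D₀
g = (P·r − D₀)/(P + D₀) = ($645,792.52×0.124 − $43,300.00) / ($645,792.52 + $43,300.00) = 0.053372

5.34%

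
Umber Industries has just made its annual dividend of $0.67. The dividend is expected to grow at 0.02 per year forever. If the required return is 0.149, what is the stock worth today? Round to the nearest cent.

$5.30

D₁ = D₀ × (1 + g) = $0.67 × 1.02 = $0.6834
Growing perpetuity: P = D₁ / (r − g) = $0.6834 / (0.149 − 0.02) = $5.30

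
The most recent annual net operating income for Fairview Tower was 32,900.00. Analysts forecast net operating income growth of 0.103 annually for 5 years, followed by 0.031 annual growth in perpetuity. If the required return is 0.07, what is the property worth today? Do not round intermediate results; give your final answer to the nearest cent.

1192752.45

D_1 = 36288.70000
D_2 = 40026.43610
D_3 = 44149.15902
D_4 = 48696.52240
D_5 = 53712.26420
Terminal value at year 5: TV = D_5×(1+g_2)/(r−g_2) = 55377.34439/0.039 = 1419931.90755
P_0 = D_1/(1+r)^1 + D_2/(1+r)^2 + D_3/(1+r)^3 + D_4/(1+r)^4 + D_5/(1+r)^5 + TV/(1+r)^5
    = 33914.67290 + 34960.63944 + 36038.86477 + 37150.34378 + 38296.10205 + 1012391.82589 = 1192752.44883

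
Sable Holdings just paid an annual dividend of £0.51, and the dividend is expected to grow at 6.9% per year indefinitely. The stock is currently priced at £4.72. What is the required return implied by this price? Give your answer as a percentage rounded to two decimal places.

18.45%

D₁ = £0.51 × 1.069 = £0.5452
P = D₁/(r − g) ⇒ r = D₁/P + g = £0.5452/£4.72 + 0.069 = 0.115506 + 0.069 = 0.184506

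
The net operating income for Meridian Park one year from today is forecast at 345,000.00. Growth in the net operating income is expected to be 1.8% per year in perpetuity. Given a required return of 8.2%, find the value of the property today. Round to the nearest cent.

5390625.00

Growing perpetuity: P = D₁ / (r − g) = 345,000.0000 / (0.082 − 0.018) = 5,390,625.00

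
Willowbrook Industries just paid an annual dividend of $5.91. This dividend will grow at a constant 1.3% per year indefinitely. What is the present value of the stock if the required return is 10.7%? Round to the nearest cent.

$63.69

D₁ = D₀ × (1 + g) = $5.91 × 1.013 = $5.9868
Growing perpetuity: P = D₁ / (r − g) = $5.9868 / (0.107 − 0.013) = $63.69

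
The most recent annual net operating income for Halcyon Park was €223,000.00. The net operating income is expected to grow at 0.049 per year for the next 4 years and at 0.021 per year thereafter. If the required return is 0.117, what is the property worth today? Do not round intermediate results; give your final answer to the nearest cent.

D_1 = 233927.00000
D_2 = 245389.42300
D_3 = 257413.50473
D_4 = 270026.76646
Terminal value at year 4: TV = D_4×(1+g_2)/(r−g_2) = 275697.32855/0.096 = 2871847.17244
P_0 = D_1/(1+r)^1 + D_2/(1+r)^2 + D_3/(1+r)^3 + D_4/(1+r)^4 + TV/(1+r)^4
    = 209424.35094 + 196675.15142 + 184702.08938 + 173457.91563 + 1844797.20688 = 2609056.71426

€2609056.71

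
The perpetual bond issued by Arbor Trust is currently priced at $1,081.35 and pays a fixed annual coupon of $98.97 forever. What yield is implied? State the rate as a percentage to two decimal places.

P = C/r ⇒ r = C/P = $98.97/$1,081.35 = 0.091524

9.15%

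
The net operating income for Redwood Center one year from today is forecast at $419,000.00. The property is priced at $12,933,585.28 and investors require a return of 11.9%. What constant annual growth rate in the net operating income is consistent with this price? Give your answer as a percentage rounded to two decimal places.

P = D₁/(r−g) ⇒ g = r − D₁/P = 0.119 − $419,000.00/$12,933,585.28 = 0.086604

8.66%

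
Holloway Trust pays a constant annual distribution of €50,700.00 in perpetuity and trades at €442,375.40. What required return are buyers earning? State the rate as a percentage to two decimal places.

11.46%

P = C/r ⇒ r = C/P = €50,700.00/€442,375.40 = 0.114609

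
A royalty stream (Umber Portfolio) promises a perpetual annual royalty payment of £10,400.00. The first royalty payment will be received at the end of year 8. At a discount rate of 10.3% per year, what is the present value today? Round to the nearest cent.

Value at end of year 7: C / r = £10,400.00 / 0.103 = £100,970.8738
Discount to today: PV = £100,970.8738 / (1 + 0.103)^7 = £100,970.8738 / 1.986226 = £50,835.55

£50835.55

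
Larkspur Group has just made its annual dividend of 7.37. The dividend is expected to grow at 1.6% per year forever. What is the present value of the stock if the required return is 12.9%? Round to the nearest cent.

66.26

D₁ = D₀ × (1 + g) = 7.37 × 1.016 = 7.4879
Growing perpetuity: P = D₁ / (r − g) = 7.4879 / (0.129 − 0.016) = 66.26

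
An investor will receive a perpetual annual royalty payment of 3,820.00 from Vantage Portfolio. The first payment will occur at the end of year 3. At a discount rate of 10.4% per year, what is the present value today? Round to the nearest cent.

30136.44

Value at end of year 2: C / r = 3,820.00 / 0.104 = 36,730.7692
Discount to today: PV = 36,730.7692 / (1 + 0.104)^2 = 36,730.7692 / 1.218816 = 30,136.44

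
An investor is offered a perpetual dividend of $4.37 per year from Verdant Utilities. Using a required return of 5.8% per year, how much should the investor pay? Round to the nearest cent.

Level perpetuity: PV = C / r = $4.37 / 0.058 = $75.34

$75.34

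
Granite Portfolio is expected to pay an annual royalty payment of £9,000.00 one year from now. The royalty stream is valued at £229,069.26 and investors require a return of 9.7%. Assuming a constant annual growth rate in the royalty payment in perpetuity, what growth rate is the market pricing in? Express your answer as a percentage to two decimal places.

P = D₁/(r−g) ⇒ g = r − D₁/P = 0.097 − £9,000.00/£229,069.26 = 0.057711

5.77%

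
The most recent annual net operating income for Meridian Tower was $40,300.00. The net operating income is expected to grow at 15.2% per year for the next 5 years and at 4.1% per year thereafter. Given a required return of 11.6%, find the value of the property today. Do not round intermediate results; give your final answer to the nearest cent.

D_1 = 46425.60000
D_2 = 53482.29120
D_3 = 61611.59946
D_4 = 70976.56258
D_5 = 81765.00009
Terminal value at year 5: TV = D_5×(1+g_2)/(r−g_2) = 85117.36510/0.075 = 1134898.20129
P_0 = D_1/(1+r)^1 + D_2/(1+r)^2 + D_3/(1+r)^3 + D_4/(1+r)^4 + D_5/(1+r)^5 + TV/(1+r)^5
    = 41600.00000 + 42941.93548 + 44327.15921 + 45757.06757 + 47233.10201 + 655595.45588 = 877454.72015

$877454.72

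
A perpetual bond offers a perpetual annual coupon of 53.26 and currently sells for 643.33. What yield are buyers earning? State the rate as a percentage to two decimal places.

8.28%

P = C/r ⇒ r = C/P = 53.26/643.33 = 0.082788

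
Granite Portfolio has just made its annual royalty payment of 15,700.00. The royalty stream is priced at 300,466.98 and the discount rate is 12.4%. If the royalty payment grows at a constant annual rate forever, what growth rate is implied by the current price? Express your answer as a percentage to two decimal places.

P = D₀(1+g)/(r−g) ⇒ P(r−g) = D₀(1+g) ⇒ g(P+D₀) = P·r − D₀
g = (P·r − D₀)/(P + D₀) = (300,466.98×0.124 − 15,700.00) / (300,466.98 + 15,700.00) = 0.068185

6.82%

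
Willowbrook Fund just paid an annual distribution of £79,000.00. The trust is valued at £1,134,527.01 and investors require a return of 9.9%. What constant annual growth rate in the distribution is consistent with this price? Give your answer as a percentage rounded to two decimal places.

2.75%

P = D₀(1+g)/(r−g) ⇒ P(r−g) = D₀(1+g) ⇒ g(P+D₀) = P·r − D₀
g = (P·r − D₀)/(P + D₀) = (£1,134,527.01×0.099 − £79,000.00) / (£1,134,527.01 + £79,000.00) = 0.027456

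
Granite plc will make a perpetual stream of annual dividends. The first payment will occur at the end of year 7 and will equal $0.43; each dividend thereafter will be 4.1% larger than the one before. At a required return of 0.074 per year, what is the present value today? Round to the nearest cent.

Value at end of year 6: C₁ / (r − g) = $0.43 / (0.074 − 0.041) = $13.0303
Discount to today: PV = $13.0303 / (1 + 0.074)^6 = $13.0303 / 1.534708 = $8.49

$8.49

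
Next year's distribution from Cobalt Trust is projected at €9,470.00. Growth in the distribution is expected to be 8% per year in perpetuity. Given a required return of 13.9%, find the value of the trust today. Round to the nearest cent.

€160508.47

Growing perpetuity: P = D₁ / (r − g) = €9,470.0000 / (0.139 − 0.08) = €160,508.47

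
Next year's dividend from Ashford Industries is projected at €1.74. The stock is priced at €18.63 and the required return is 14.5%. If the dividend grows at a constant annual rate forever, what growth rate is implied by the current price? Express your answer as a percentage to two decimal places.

5.16%

P = D₁/(r−g) ⇒ g = r − D₁/P = 0.145 − €1.74/€18.63 = 0.051602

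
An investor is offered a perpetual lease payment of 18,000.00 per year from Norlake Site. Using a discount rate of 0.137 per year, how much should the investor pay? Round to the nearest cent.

131386.86

Level perpetuity: PV = C / r = 18,000.00 / 0.137 = 131,386.86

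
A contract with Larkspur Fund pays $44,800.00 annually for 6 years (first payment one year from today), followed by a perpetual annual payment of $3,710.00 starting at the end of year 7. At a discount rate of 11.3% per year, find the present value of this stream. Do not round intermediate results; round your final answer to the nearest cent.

$205172.62

PV of 6-year annuity: $44,800.00 × [1 − (1+0.113)^−6] / 0.113 = 187901.34569
Perpetuity value at year 6: $3,710.00 / 0.113 = 32831.85841
PV of perpetuity: 32831.85841 / (1+0.113)^6 = 17271.27822
Total PV = 187901.34569 + 17271.27822 = 205172.62391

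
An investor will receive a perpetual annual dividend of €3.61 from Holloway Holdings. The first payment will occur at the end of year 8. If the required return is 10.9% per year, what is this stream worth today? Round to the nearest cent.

€16.05

Value at end of year 7: C / r = €3.61 / 0.109 = €33.1193
Discount to today: PV = €33.1193 / (1 + 0.109)^7 = €33.1193 / 2.063103 = €16.05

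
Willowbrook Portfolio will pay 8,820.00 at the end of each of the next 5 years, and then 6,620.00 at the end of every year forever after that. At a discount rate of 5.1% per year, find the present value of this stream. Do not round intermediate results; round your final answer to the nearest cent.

PV of 5-year annuity: 8,820.00 × [1 − (1+0.051)^−5] / 0.051 = 38080.65679
Perpetuity value at year 5: 6,620.00 / 0.051 = 129803.92157
PV of perpetuity: 129803.92157 / (1+0.051)^5 = 101221.84130
Total PV = 38080.65679 + 101221.84130 = 139302.49809

139302.50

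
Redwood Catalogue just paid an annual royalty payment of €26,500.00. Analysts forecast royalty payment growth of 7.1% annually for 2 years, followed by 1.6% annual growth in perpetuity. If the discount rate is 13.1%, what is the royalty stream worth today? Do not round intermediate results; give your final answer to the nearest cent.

D_1 = 28381.50000
D_2 = 30396.58650
Terminal value at year 2: TV = D_2×(1+g_2)/(r−g_2) = 30882.93188/0.115 = 268547.23377
P_0 = D_1/(1+r)^1 + D_2/(1+r)^2 + TV/(1+r)^2
    = 25094.16446 + 23762.90905 + 209940.13558 = 258797.20909

€258797.21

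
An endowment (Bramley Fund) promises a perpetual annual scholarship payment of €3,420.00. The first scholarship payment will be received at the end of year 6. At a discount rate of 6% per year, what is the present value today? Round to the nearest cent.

Value at end of year 5: C / r = €3,420.00 / 0.06 = €57,000.0000
Discount to today: PV = €57,000.0000 / (1 + 0.06)^5 = €57,000.0000 / 1.338226 = €42,593.72

€42593.72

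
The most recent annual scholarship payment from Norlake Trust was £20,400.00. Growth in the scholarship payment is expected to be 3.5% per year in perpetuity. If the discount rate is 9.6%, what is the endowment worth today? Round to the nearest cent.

£346131.15

D₁ = D₀ × (1 + g) = £20,400.00 × 1.035 = £21,114.0000
Growing perpetuity: P = D₁ / (r − g) = £21,114.0000 / (0.096 − 0.035) = £346,131.15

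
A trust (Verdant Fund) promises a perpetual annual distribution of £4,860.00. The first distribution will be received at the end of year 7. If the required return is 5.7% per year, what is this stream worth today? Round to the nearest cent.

£61138.04

Value at end of year 6: C / r = £4,860.00 / 0.057 = £85,263.1579
Discount to today: PV = £85,263.1579 / (1 + 0.057)^6 = £85,263.1579 / 1.394601 = £61,138.04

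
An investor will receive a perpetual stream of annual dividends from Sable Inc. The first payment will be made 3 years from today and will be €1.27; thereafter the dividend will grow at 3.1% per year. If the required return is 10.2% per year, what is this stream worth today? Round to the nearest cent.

€14.73

Value at end of year 2: C₁ / (r − g) = €1.27 / (0.102 − 0.031) = €17.8873
Discount to today: PV = €17.8873 / (1 + 0.102)^2 = €17.8873 / 1.214404 = €14.73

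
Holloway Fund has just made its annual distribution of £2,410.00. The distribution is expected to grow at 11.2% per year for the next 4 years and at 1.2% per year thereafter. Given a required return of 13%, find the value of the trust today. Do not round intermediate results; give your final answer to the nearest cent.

D_1 = 2679.92000
D_2 = 2980.07104
D_3 = 3313.83900
D_4 = 3684.98896
Terminal value at year 4: TV = D_4×(1+g_2)/(r−g_2) = 3729.20883/0.118 = 31603.46468
P_0 = D_1/(1+r)^1 + D_2/(1+r)^2 + D_3/(1+r)^3 + D_4/(1+r)^4 + TV/(1+r)^4
    = 2371.61062 + 2333.83275 + 2296.65665 + 2260.07274 + 19382.99674 = 28645.16951

£28645.17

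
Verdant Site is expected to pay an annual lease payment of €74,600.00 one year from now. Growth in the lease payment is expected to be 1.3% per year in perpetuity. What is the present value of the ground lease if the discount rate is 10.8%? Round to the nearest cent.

Growing perpetuity: P = D₁ / (r − g) = €74,600.0000 / (0.108 − 0.013) = €785,263.16

€785263.16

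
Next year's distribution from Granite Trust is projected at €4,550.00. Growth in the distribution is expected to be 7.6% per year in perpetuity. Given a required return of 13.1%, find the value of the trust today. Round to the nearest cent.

Growing perpetuity: P = D₁ / (r − g) = €4,550.0000 / (0.131 − 0.076) = €82,727.27

€82727.27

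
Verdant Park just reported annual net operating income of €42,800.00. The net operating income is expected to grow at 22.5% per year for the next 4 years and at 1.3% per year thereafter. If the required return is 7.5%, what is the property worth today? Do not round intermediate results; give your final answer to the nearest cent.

D_1 = 52430.00000
D_2 = 64226.75000
D_3 = 78677.76875
D_4 = 96380.26672
Terminal value at year 4: TV = D_4×(1+g_2)/(r−g_2) = 97633.21019/0.062 = 1574729.19655
P_0 = D_1/(1+r)^1 + D_2/(1+r)^2 + D_3/(1+r)^3 + D_4/(1+r)^4 + TV/(1+r)^4
    = 48772.09302 + 55577.50135 + 63332.50154 + 72169.59478 + 1179158.05663 = 1419009.74733

€1419009.75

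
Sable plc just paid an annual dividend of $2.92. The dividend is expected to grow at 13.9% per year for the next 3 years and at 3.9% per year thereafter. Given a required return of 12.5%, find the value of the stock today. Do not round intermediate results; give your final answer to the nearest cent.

$45.59

D_1 = 3.32588
D_2 = 3.78818
D_3 = 4.31473
Terminal value at year 3: TV = D_3×(1+g_2)/(r−g_2) = 4.48301/0.086 = 52.12801
P_0 = D_1/(1+r)^1 + D_2/(1+r)^2 + D_3/(1+r)^3 + TV/(1+r)^3
    = 2.95634 + 2.99313 + 3.03038 + 36.61117 = 45.59101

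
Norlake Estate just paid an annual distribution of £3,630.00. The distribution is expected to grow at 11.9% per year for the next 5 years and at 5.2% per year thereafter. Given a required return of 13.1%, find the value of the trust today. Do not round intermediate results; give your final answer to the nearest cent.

D_1 = 4061.97000
D_2 = 4545.34443
D_3 = 5086.24042
D_4 = 5691.50303
D_5 = 6368.79189
Terminal value at year 5: TV = D_5×(1+g_2)/(r−g_2) = 6699.96907/0.079 = 84809.73500
P_0 = D_1/(1+r)^1 + D_2/(1+r)^2 + D_3/(1+r)^3 + D_4/(1+r)^4 + D_5/(1+r)^5 + TV/(1+r)^5
    = 3591.48541 + 3553.37947 + 3515.67783 + 3478.37620 + 3441.47036 + 45828.18753 = 63408.57679

£63408.58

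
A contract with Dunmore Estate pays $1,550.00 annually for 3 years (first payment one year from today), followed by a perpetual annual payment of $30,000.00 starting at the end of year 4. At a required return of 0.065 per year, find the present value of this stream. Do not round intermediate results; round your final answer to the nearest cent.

$386189.33

PV of 3-year annuity: $1,550.00 × [1 − (1+0.065)^−3] / 0.065 = 4105.13704
Perpetuity value at year 3: $30,000.00 / 0.065 = 461538.46154
PV of perpetuity: 461538.46154 / (1+0.065)^3 = 382084.19622
Total PV = 4105.13704 + 382084.19622 = 386189.33326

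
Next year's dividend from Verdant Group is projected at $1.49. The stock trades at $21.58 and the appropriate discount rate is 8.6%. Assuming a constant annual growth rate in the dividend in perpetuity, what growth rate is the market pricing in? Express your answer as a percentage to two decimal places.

P = D₁/(r−g) ⇒ g = r − D₁/P = 0.086 − $1.49/$21.58 = 0.016955

1.70%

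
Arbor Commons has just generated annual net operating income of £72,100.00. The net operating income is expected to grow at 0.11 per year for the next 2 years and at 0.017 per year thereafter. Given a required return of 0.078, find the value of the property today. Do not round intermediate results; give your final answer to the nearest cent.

£1425169.58

D_1 = 80031.00000
D_2 = 88834.41000
Terminal value at year 2: TV = D_2×(1+g_2)/(r−g_2) = 90344.59497/0.061 = 1481058.93393
P_0 = D_1/(1+r)^1 + D_2/(1+r)^2 + TV/(1+r)^2
    = 74240.25974 + 76444.05224 + 1274485.26435 = 1425169.57633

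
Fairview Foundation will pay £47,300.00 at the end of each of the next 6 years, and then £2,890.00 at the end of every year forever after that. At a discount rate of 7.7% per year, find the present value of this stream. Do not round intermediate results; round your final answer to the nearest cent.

PV of 6-year annuity: £47,300.00 × [1 − (1+0.077)^−6] / 0.077 = 220666.58549
Perpetuity value at year 6: £2,890.00 / 0.077 = 37532.46753
PV of perpetuity: 37532.46753 / (1+0.077)^6 = 24049.87912
Total PV = 220666.58549 + 24049.87912 = 244716.46461

£244716.46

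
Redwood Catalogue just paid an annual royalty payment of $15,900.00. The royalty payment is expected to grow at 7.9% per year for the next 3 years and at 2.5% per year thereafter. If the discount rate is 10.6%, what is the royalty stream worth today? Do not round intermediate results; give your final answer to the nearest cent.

$232233.71

D_1 = 17156.10000
D_2 = 18511.43190
D_3 = 19973.83502
Terminal value at year 3: TV = D_3×(1+g_2)/(r−g_2) = 20473.18090/0.081 = 252755.31970
P_0 = D_1/(1+r)^1 + D_2/(1+r)^2 + D_3/(1+r)^3 + TV/(1+r)^3
    = 15511.84448 + 15133.16474 + 14763.72943 + 186824.97120 = 232233.70985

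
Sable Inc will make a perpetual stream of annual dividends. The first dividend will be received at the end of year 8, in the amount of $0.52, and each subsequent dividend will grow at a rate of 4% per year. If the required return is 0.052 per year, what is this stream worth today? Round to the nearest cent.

Value at end of year 7: C₁ / (r − g) = $0.52 / (0.052 − 0.04) = $43.3333
Discount to today: PV = $43.3333 / (1 + 0.052)^7 = $43.3333 / 1.425969 = $30.39

$30.39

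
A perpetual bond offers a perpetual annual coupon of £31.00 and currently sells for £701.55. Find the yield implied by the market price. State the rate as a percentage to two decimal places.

4.42%

P = C/r ⇒ r = C/P = £31.00/£701.55 = 0.044188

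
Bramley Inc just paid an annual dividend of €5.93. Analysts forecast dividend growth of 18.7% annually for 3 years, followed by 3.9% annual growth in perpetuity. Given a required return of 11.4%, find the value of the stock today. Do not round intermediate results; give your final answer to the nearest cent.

D_1 = 7.03891
D_2 = 8.35519
D_3 = 9.91761
Terminal value at year 3: TV = D_3×(1+g_2)/(r−g_2) = 10.30439/0.075 = 137.39190
P_0 = D_1/(1+r)^1 + D_2/(1+r)^2 + D_3/(1+r)^3 + TV/(1+r)^3
    = 6.31859 + 6.73265 + 7.17383 + 99.38150 = 119.60657

€119.61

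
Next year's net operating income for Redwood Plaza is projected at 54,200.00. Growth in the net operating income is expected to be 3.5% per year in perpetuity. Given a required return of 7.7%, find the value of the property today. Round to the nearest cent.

1290476.19

Growing perpetuity: P = D₁ / (r − g) = 54,200.0000 / (0.077 − 0.035) = 1,290,476.19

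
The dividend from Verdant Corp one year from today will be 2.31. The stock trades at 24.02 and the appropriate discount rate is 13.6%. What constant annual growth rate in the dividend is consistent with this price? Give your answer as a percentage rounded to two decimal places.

P = D₁/(r−g) ⇒ g = r − D₁/P = 0.136 − 2.31/24.02 = 0.039830

3.98%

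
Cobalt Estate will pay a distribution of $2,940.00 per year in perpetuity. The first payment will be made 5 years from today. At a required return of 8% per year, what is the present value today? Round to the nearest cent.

$27012.35

Value at end of year 4: C / r = $2,940.00 / 0.08 = $36,750.0000
Discount to today: PV = $36,750.0000 / (1 + 0.08)^4 = $36,750.0000 / 1.360489 = $27,012.35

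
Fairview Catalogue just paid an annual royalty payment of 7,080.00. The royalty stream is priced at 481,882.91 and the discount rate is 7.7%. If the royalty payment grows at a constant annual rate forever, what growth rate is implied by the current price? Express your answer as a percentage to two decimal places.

6.14%

P = D₀(1+g)/(r−g) ⇒ P(r−g) = D₀(1+g) ⇒ g(P+D₀) = P·r − D₀
g = (P·r − D₀)/(P + D₀) = (481,882.91×0.077 − 7,080.00) / (481,882.91 + 7,080.00) = 0.061405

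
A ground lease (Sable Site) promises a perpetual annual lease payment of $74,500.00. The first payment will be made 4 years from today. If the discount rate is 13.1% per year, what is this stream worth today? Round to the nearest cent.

$393094.68

Value at end of year 3: C / r = $74,500.00 / 0.131 = $568,702.2901
Discount to today: PV = $568,702.2901 / (1 + 0.131)^3 = $568,702.2901 / 1.446731 = $393,094.68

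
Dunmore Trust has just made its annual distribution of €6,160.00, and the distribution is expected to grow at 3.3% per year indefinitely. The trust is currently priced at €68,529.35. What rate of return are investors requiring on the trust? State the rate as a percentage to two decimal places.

12.59%

D₁ = €6,160.00 × 1.033 = €6,363.2800
P = D₁/(r − g) ⇒ r = D₁/P + g = €6,363.2800/€68,529.35 + 0.033 = 0.092855 + 0.033 = 0.125855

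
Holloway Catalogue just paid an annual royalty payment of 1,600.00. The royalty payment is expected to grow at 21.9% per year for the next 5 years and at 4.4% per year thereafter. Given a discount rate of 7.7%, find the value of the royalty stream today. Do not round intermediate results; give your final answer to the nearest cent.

D_1 = 1950.40000
D_2 = 2377.53760
D_3 = 2898.21833
D_4 = 3532.92815
D_5 = 4306.63941
Terminal value at year 5: TV = D_5×(1+g_2)/(r−g_2) = 4496.13155/0.033 = 136246.41056
P_0 = D_1/(1+r)^1 + D_2/(1+r)^2 + D_3/(1+r)^3 + D_4/(1+r)^4 + D_5/(1+r)^5 + TV/(1+r)^5
    = 1810.95636 + 2049.72684 + 2319.97866 + 2625.86257 + 2972.07657 + 94025.69518 = 105804.29617

105804.30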